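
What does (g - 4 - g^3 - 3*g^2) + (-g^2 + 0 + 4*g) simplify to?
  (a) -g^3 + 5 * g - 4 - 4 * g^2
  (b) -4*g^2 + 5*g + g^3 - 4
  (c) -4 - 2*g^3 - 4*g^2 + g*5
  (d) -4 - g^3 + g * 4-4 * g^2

Adding the polynomials and combining like terms:
(g - 4 - g^3 - 3*g^2) + (-g^2 + 0 + 4*g)
= -g^3 + 5 * g - 4 - 4 * g^2
a) -g^3 + 5 * g - 4 - 4 * g^2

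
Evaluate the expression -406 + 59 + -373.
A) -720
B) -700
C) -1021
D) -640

First: -406 + 59 = -347
Then: -347 + -373 = -720
A) -720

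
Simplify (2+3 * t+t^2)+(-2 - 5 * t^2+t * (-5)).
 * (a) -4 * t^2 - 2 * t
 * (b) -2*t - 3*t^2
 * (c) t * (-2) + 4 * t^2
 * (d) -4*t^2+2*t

Adding the polynomials and combining like terms:
(2 + 3*t + t^2) + (-2 - 5*t^2 + t*(-5))
= -4 * t^2 - 2 * t
a) -4 * t^2 - 2 * t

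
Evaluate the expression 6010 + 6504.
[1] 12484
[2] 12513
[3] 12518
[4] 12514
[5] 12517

6010 + 6504 = 12514
4) 12514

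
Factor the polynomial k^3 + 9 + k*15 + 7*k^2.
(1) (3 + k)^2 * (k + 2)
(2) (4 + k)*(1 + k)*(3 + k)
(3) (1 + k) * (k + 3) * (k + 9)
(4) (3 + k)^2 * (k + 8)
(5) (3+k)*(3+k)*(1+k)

We need to factor k^3 + 9 + k*15 + 7*k^2.
The factored form is (3+k)*(3+k)*(1+k).
5) (3+k)*(3+k)*(1+k)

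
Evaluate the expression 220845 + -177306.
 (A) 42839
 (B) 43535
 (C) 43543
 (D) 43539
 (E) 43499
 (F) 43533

220845 + -177306 = 43539
D) 43539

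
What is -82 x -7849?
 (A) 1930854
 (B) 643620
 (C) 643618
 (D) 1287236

-82 * -7849 = 643618
C) 643618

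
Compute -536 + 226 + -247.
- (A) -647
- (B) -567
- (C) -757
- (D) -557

First: -536 + 226 = -310
Then: -310 + -247 = -557
D) -557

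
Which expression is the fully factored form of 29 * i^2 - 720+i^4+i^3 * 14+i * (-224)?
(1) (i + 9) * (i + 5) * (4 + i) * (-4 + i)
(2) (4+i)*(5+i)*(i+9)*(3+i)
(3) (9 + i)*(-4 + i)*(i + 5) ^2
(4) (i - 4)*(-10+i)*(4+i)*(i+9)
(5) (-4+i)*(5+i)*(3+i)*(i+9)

We need to factor 29 * i^2 - 720+i^4+i^3 * 14+i * (-224).
The factored form is (i + 9) * (i + 5) * (4 + i) * (-4 + i).
1) (i + 9) * (i + 5) * (4 + i) * (-4 + i)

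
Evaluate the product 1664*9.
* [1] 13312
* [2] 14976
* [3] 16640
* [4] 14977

1664 * 9 = 14976
2) 14976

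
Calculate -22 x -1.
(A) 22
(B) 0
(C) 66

-22 * -1 = 22
A) 22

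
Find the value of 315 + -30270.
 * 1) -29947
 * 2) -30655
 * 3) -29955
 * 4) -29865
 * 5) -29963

315 + -30270 = -29955
3) -29955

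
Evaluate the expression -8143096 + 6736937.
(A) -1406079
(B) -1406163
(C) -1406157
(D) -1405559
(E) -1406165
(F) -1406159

-8143096 + 6736937 = -1406159
F) -1406159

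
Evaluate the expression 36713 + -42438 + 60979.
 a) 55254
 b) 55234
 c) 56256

First: 36713 + -42438 = -5725
Then: -5725 + 60979 = 55254
a) 55254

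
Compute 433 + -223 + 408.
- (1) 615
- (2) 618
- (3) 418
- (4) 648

First: 433 + -223 = 210
Then: 210 + 408 = 618
2) 618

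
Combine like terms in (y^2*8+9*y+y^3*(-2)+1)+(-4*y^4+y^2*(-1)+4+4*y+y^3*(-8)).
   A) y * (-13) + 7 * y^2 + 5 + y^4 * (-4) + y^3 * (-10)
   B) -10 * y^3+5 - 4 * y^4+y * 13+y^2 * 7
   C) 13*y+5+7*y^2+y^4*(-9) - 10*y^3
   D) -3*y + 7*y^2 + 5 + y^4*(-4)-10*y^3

Adding the polynomials and combining like terms:
(y^2*8 + 9*y + y^3*(-2) + 1) + (-4*y^4 + y^2*(-1) + 4 + 4*y + y^3*(-8))
= -10 * y^3+5 - 4 * y^4+y * 13+y^2 * 7
B) -10 * y^3+5 - 4 * y^4+y * 13+y^2 * 7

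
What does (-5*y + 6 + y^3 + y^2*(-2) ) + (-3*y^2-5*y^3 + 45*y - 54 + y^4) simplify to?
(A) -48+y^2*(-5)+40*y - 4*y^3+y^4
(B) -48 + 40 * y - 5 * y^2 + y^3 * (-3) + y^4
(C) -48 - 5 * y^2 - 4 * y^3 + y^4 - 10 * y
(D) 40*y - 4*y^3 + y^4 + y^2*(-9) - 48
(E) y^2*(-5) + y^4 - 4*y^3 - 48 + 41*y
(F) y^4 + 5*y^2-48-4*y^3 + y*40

Adding the polynomials and combining like terms:
(-5*y + 6 + y^3 + y^2*(-2)) + (-3*y^2 - 5*y^3 + 45*y - 54 + y^4)
= -48+y^2*(-5)+40*y - 4*y^3+y^4
A) -48+y^2*(-5)+40*y - 4*y^3+y^4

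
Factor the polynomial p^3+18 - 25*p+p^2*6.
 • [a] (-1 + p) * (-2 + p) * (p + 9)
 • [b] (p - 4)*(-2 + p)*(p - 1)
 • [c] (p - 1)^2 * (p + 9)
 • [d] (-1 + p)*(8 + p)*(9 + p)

We need to factor p^3+18 - 25*p+p^2*6.
The factored form is (-1 + p) * (-2 + p) * (p + 9).
a) (-1 + p) * (-2 + p) * (p + 9)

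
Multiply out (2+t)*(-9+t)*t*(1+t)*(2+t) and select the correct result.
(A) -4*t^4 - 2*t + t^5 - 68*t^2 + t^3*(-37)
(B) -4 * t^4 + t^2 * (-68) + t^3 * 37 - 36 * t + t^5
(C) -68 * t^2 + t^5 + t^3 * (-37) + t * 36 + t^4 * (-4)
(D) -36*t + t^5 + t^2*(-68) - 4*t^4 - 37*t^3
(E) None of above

Expanding (2+t)*(-9+t)*t*(1+t)*(2+t):
= -36*t + t^5 + t^2*(-68) - 4*t^4 - 37*t^3
D) -36*t + t^5 + t^2*(-68) - 4*t^4 - 37*t^3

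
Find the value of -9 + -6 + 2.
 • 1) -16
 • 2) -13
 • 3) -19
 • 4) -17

First: -9 + -6 = -15
Then: -15 + 2 = -13
2) -13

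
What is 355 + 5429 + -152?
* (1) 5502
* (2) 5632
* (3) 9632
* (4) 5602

First: 355 + 5429 = 5784
Then: 5784 + -152 = 5632
2) 5632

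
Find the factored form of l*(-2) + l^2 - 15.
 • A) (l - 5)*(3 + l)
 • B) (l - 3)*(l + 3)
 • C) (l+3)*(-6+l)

We need to factor l*(-2) + l^2 - 15.
The factored form is (l - 5)*(3 + l).
A) (l - 5)*(3 + l)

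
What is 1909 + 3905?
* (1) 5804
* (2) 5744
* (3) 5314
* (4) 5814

1909 + 3905 = 5814
4) 5814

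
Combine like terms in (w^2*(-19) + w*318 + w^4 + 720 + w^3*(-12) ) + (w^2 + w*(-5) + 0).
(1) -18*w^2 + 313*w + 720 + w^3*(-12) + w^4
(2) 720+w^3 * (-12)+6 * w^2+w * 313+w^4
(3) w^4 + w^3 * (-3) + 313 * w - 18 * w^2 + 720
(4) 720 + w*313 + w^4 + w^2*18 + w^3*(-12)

Adding the polynomials and combining like terms:
(w^2*(-19) + w*318 + w^4 + 720 + w^3*(-12)) + (w^2 + w*(-5) + 0)
= -18*w^2 + 313*w + 720 + w^3*(-12) + w^4
1) -18*w^2 + 313*w + 720 + w^3*(-12) + w^4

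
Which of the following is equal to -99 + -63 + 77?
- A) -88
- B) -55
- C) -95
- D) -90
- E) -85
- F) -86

First: -99 + -63 = -162
Then: -162 + 77 = -85
E) -85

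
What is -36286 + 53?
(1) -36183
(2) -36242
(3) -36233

-36286 + 53 = -36233
3) -36233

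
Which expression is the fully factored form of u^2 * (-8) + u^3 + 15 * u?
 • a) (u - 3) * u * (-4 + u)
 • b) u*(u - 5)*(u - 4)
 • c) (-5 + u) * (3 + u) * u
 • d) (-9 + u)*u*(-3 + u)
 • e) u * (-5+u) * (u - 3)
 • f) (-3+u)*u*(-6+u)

We need to factor u^2 * (-8) + u^3 + 15 * u.
The factored form is u * (-5+u) * (u - 3).
e) u * (-5+u) * (u - 3)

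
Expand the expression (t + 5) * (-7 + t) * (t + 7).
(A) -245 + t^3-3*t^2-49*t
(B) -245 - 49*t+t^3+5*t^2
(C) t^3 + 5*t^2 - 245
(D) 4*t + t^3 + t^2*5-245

Expanding (t + 5) * (-7 + t) * (t + 7):
= -245 - 49*t+t^3+5*t^2
B) -245 - 49*t+t^3+5*t^2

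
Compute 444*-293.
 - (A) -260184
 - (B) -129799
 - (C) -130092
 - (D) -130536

444 * -293 = -130092
C) -130092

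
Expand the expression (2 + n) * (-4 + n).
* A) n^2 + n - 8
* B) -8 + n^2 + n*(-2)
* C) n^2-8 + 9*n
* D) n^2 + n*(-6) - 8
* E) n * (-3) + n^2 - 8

Expanding (2 + n) * (-4 + n):
= -8 + n^2 + n*(-2)
B) -8 + n^2 + n*(-2)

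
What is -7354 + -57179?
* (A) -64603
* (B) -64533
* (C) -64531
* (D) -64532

-7354 + -57179 = -64533
B) -64533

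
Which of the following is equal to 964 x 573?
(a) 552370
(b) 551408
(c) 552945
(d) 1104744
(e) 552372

964 * 573 = 552372
e) 552372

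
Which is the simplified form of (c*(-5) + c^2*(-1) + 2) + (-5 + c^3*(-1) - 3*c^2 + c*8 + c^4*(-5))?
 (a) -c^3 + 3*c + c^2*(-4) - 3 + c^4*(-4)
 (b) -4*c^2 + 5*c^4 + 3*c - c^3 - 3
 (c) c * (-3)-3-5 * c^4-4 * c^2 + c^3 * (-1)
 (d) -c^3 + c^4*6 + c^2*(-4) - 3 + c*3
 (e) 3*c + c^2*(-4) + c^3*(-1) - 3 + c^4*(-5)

Adding the polynomials and combining like terms:
(c*(-5) + c^2*(-1) + 2) + (-5 + c^3*(-1) - 3*c^2 + c*8 + c^4*(-5))
= 3*c + c^2*(-4) + c^3*(-1) - 3 + c^4*(-5)
e) 3*c + c^2*(-4) + c^3*(-1) - 3 + c^4*(-5)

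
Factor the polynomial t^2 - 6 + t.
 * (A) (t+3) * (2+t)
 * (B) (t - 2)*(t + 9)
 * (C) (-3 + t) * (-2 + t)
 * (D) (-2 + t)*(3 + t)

We need to factor t^2 - 6 + t.
The factored form is (-2 + t)*(3 + t).
D) (-2 + t)*(3 + t)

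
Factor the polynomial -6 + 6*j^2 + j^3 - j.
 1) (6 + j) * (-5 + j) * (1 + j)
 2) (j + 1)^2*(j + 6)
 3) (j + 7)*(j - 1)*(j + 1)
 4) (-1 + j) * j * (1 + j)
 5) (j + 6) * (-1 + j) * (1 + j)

We need to factor -6 + 6*j^2 + j^3 - j.
The factored form is (j + 6) * (-1 + j) * (1 + j).
5) (j + 6) * (-1 + j) * (1 + j)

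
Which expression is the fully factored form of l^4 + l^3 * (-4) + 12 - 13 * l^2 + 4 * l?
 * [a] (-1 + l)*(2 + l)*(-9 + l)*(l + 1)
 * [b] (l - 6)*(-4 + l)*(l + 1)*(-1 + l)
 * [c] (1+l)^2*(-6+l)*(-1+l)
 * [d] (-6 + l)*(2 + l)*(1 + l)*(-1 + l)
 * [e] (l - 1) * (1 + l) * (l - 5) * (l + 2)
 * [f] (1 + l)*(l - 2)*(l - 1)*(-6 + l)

We need to factor l^4 + l^3 * (-4) + 12 - 13 * l^2 + 4 * l.
The factored form is (-6 + l)*(2 + l)*(1 + l)*(-1 + l).
d) (-6 + l)*(2 + l)*(1 + l)*(-1 + l)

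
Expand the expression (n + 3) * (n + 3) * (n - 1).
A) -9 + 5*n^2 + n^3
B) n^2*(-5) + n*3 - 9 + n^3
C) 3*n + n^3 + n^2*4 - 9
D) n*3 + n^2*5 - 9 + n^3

Expanding (n + 3) * (n + 3) * (n - 1):
= n*3 + n^2*5 - 9 + n^3
D) n*3 + n^2*5 - 9 + n^3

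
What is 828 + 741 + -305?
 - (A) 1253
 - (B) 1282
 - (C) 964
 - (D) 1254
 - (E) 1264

First: 828 + 741 = 1569
Then: 1569 + -305 = 1264
E) 1264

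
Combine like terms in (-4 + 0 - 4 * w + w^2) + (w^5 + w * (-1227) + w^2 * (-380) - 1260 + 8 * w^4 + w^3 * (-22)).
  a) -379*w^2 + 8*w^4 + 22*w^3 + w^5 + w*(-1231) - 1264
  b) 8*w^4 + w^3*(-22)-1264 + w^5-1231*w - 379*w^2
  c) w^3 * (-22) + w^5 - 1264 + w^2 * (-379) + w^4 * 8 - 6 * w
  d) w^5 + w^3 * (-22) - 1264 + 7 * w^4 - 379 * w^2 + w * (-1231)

Adding the polynomials and combining like terms:
(-4 + 0 - 4*w + w^2) + (w^5 + w*(-1227) + w^2*(-380) - 1260 + 8*w^4 + w^3*(-22))
= 8*w^4 + w^3*(-22)-1264 + w^5-1231*w - 379*w^2
b) 8*w^4 + w^3*(-22)-1264 + w^5-1231*w - 379*w^2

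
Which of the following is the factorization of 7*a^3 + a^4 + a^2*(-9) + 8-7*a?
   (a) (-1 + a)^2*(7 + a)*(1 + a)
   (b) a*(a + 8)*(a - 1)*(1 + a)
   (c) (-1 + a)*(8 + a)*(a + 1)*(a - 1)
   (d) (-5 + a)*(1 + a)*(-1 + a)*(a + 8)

We need to factor 7*a^3 + a^4 + a^2*(-9) + 8-7*a.
The factored form is (-1 + a)*(8 + a)*(a + 1)*(a - 1).
c) (-1 + a)*(8 + a)*(a + 1)*(a - 1)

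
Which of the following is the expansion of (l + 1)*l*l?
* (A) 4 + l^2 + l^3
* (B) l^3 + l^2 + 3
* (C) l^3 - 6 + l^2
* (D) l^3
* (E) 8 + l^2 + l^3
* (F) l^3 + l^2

Expanding (l + 1)*l*l:
= l^3 + l^2
F) l^3 + l^2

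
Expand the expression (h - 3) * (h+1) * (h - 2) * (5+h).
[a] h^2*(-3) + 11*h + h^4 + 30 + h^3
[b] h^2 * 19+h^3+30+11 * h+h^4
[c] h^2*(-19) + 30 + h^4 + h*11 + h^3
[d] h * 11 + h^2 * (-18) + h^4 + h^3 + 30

Expanding (h - 3) * (h+1) * (h - 2) * (5+h):
= h^2*(-19) + 30 + h^4 + h*11 + h^3
c) h^2*(-19) + 30 + h^4 + h*11 + h^3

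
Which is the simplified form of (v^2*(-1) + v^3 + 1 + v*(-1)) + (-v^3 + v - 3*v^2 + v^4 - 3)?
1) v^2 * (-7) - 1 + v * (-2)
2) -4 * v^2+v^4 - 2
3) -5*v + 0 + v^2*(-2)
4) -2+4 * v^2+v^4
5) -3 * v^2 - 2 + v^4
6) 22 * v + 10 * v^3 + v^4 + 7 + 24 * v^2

Adding the polynomials and combining like terms:
(v^2*(-1) + v^3 + 1 + v*(-1)) + (-v^3 + v - 3*v^2 + v^4 - 3)
= -4 * v^2+v^4 - 2
2) -4 * v^2+v^4 - 2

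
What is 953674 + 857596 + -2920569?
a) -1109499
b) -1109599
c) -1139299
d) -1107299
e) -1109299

First: 953674 + 857596 = 1811270
Then: 1811270 + -2920569 = -1109299
e) -1109299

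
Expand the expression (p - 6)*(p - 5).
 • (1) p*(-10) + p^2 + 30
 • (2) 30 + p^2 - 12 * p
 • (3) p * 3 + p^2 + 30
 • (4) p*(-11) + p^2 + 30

Expanding (p - 6)*(p - 5):
= p*(-11) + p^2 + 30
4) p*(-11) + p^2 + 30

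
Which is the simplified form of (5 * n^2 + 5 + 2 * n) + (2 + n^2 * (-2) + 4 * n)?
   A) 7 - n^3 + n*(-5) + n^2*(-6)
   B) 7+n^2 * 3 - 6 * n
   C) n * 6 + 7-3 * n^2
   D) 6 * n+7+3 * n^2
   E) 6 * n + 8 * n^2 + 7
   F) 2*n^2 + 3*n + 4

Adding the polynomials and combining like terms:
(5*n^2 + 5 + 2*n) + (2 + n^2*(-2) + 4*n)
= 6 * n+7+3 * n^2
D) 6 * n+7+3 * n^2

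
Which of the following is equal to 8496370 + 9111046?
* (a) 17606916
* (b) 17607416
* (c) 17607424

8496370 + 9111046 = 17607416
b) 17607416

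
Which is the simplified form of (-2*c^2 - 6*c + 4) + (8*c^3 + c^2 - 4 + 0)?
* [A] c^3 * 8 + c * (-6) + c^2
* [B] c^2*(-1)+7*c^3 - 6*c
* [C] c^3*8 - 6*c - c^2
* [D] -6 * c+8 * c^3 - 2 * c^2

Adding the polynomials and combining like terms:
(-2*c^2 - 6*c + 4) + (8*c^3 + c^2 - 4 + 0)
= c^3*8 - 6*c - c^2
C) c^3*8 - 6*c - c^2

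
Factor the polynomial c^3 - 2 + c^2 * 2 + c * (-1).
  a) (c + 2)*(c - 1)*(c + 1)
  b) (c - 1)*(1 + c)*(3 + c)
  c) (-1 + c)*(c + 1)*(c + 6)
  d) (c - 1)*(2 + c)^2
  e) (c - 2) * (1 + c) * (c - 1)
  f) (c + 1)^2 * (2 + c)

We need to factor c^3 - 2 + c^2 * 2 + c * (-1).
The factored form is (c + 2)*(c - 1)*(c + 1).
a) (c + 2)*(c - 1)*(c + 1)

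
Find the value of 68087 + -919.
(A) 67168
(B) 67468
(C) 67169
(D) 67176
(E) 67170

68087 + -919 = 67168
A) 67168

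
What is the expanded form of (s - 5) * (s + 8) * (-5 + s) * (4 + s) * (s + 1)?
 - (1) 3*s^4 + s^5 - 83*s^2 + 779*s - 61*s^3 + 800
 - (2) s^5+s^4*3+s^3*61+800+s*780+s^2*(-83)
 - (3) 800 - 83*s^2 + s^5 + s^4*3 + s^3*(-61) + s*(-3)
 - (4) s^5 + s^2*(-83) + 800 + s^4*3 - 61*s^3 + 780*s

Expanding (s - 5) * (s + 8) * (-5 + s) * (4 + s) * (s + 1):
= s^5 + s^2*(-83) + 800 + s^4*3 - 61*s^3 + 780*s
4) s^5 + s^2*(-83) + 800 + s^4*3 - 61*s^3 + 780*s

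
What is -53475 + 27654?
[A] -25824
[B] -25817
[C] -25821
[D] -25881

-53475 + 27654 = -25821
C) -25821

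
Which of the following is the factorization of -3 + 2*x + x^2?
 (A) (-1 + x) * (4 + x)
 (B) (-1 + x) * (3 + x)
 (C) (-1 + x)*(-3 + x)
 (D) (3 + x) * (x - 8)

We need to factor -3 + 2*x + x^2.
The factored form is (-1 + x) * (3 + x).
B) (-1 + x) * (3 + x)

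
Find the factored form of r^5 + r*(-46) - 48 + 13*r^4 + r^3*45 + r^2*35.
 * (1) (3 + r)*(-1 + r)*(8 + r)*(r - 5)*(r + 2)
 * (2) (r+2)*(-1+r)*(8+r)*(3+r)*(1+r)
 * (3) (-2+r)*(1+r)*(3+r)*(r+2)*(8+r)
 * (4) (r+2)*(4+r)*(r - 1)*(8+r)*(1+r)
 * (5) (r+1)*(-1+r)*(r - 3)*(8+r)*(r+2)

We need to factor r^5 + r*(-46) - 48 + 13*r^4 + r^3*45 + r^2*35.
The factored form is (r+2)*(-1+r)*(8+r)*(3+r)*(1+r).
2) (r+2)*(-1+r)*(8+r)*(3+r)*(1+r)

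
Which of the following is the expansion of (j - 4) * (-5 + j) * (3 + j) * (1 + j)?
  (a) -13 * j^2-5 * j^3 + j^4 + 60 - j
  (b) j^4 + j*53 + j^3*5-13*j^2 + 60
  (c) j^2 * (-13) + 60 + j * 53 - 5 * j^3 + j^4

Expanding (j - 4) * (-5 + j) * (3 + j) * (1 + j):
= j^2 * (-13) + 60 + j * 53 - 5 * j^3 + j^4
c) j^2 * (-13) + 60 + j * 53 - 5 * j^3 + j^4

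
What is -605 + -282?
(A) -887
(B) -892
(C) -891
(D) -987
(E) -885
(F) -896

-605 + -282 = -887
A) -887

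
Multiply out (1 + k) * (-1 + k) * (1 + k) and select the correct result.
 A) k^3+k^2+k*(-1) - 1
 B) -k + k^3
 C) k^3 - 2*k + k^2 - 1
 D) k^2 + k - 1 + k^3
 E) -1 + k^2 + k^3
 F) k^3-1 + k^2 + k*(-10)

Expanding (1 + k) * (-1 + k) * (1 + k):
= k^3+k^2+k*(-1) - 1
A) k^3+k^2+k*(-1) - 1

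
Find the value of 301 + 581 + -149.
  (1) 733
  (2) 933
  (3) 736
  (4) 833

First: 301 + 581 = 882
Then: 882 + -149 = 733
1) 733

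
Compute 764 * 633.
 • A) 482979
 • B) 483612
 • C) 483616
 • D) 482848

764 * 633 = 483612
B) 483612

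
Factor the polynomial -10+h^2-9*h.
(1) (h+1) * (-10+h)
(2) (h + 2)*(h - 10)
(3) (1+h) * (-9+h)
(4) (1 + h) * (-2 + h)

We need to factor -10+h^2-9*h.
The factored form is (h+1) * (-10+h).
1) (h+1) * (-10+h)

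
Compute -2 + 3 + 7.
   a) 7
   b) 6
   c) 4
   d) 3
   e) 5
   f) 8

First: -2 + 3 = 1
Then: 1 + 7 = 8
f) 8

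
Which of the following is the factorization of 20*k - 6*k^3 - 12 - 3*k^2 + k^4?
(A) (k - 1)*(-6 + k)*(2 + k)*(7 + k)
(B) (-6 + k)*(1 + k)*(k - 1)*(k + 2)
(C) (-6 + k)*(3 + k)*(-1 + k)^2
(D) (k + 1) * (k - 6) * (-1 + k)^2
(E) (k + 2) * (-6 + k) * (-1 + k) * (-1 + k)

We need to factor 20*k - 6*k^3 - 12 - 3*k^2 + k^4.
The factored form is (k + 2) * (-6 + k) * (-1 + k) * (-1 + k).
E) (k + 2) * (-6 + k) * (-1 + k) * (-1 + k)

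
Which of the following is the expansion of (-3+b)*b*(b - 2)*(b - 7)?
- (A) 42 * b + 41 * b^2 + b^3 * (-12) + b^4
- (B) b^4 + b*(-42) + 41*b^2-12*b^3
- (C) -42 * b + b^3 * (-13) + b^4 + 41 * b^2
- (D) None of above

Expanding (-3+b)*b*(b - 2)*(b - 7):
= b^4 + b*(-42) + 41*b^2-12*b^3
B) b^4 + b*(-42) + 41*b^2-12*b^3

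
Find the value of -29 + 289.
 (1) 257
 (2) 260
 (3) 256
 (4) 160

-29 + 289 = 260
2) 260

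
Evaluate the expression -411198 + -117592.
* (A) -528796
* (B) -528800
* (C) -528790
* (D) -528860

-411198 + -117592 = -528790
C) -528790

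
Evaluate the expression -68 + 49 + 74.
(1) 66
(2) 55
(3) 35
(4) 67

First: -68 + 49 = -19
Then: -19 + 74 = 55
2) 55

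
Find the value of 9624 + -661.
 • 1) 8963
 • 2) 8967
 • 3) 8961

9624 + -661 = 8963
1) 8963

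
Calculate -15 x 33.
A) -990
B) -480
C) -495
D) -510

-15 * 33 = -495
C) -495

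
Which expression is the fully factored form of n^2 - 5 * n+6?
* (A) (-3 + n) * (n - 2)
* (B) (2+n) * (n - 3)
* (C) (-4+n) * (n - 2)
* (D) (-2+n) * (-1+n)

We need to factor n^2 - 5 * n+6.
The factored form is (-3 + n) * (n - 2).
A) (-3 + n) * (n - 2)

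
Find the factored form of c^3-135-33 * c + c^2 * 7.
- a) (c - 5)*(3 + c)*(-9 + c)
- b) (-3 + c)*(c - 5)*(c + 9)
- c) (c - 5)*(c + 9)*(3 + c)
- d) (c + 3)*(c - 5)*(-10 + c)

We need to factor c^3-135-33 * c + c^2 * 7.
The factored form is (c - 5)*(c + 9)*(3 + c).
c) (c - 5)*(c + 9)*(3 + c)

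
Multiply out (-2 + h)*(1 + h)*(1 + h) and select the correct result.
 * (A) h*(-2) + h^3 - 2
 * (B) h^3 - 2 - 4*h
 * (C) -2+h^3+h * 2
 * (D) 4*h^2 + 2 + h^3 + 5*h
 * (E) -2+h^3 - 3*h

Expanding (-2 + h)*(1 + h)*(1 + h):
= -2+h^3 - 3*h
E) -2+h^3 - 3*h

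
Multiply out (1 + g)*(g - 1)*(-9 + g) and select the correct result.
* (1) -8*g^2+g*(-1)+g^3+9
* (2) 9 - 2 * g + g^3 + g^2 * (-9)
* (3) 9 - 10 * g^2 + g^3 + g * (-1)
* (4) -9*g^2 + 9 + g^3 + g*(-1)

Expanding (1 + g)*(g - 1)*(-9 + g):
= -9*g^2 + 9 + g^3 + g*(-1)
4) -9*g^2 + 9 + g^3 + g*(-1)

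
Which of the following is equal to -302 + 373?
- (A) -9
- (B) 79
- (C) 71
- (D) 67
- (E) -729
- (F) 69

-302 + 373 = 71
C) 71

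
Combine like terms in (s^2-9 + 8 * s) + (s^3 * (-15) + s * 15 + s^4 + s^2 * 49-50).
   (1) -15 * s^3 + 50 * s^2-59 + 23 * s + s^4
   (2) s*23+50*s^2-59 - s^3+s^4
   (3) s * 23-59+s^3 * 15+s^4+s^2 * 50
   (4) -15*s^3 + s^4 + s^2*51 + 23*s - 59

Adding the polynomials and combining like terms:
(s^2 - 9 + 8*s) + (s^3*(-15) + s*15 + s^4 + s^2*49 - 50)
= -15 * s^3 + 50 * s^2-59 + 23 * s + s^4
1) -15 * s^3 + 50 * s^2-59 + 23 * s + s^4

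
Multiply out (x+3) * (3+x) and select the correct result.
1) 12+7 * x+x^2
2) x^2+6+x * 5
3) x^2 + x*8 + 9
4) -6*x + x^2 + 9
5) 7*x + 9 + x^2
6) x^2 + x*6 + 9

Expanding (x+3) * (3+x):
= x^2 + x*6 + 9
6) x^2 + x*6 + 9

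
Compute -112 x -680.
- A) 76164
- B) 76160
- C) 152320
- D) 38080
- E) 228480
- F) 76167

-112 * -680 = 76160
B) 76160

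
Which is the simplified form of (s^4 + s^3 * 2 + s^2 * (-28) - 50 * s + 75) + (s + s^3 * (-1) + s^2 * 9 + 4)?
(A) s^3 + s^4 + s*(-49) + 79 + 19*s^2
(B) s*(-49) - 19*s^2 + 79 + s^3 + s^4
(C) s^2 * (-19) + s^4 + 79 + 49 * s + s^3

Adding the polynomials and combining like terms:
(s^4 + s^3*2 + s^2*(-28) - 50*s + 75) + (s + s^3*(-1) + s^2*9 + 4)
= s*(-49) - 19*s^2 + 79 + s^3 + s^4
B) s*(-49) - 19*s^2 + 79 + s^3 + s^4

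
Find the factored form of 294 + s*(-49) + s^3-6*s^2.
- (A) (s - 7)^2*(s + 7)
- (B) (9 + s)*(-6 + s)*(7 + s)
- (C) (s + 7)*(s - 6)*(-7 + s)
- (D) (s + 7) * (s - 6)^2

We need to factor 294 + s*(-49) + s^3-6*s^2.
The factored form is (s + 7)*(s - 6)*(-7 + s).
C) (s + 7)*(s - 6)*(-7 + s)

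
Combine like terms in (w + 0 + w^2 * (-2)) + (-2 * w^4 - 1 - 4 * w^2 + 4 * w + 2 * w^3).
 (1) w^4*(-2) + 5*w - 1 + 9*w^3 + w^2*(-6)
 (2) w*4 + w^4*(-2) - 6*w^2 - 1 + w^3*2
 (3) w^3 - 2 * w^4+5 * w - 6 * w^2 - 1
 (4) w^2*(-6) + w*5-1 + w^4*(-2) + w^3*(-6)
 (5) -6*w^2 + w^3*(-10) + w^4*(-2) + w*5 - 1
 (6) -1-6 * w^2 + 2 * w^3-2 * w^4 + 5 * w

Adding the polynomials and combining like terms:
(w + 0 + w^2*(-2)) + (-2*w^4 - 1 - 4*w^2 + 4*w + 2*w^3)
= -1-6 * w^2 + 2 * w^3-2 * w^4 + 5 * w
6) -1-6 * w^2 + 2 * w^3-2 * w^4 + 5 * w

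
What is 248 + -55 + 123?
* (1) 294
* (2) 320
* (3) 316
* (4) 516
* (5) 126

First: 248 + -55 = 193
Then: 193 + 123 = 316
3) 316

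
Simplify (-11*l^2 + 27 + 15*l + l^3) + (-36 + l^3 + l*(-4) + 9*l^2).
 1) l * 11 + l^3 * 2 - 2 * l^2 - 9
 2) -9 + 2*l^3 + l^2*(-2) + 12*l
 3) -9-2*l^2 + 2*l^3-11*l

Adding the polynomials and combining like terms:
(-11*l^2 + 27 + 15*l + l^3) + (-36 + l^3 + l*(-4) + 9*l^2)
= l * 11 + l^3 * 2 - 2 * l^2 - 9
1) l * 11 + l^3 * 2 - 2 * l^2 - 9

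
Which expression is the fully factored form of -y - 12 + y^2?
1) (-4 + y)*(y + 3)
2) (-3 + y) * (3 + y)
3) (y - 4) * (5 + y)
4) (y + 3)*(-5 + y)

We need to factor -y - 12 + y^2.
The factored form is (-4 + y)*(y + 3).
1) (-4 + y)*(y + 3)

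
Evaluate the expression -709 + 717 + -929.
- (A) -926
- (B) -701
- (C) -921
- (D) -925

First: -709 + 717 = 8
Then: 8 + -929 = -921
C) -921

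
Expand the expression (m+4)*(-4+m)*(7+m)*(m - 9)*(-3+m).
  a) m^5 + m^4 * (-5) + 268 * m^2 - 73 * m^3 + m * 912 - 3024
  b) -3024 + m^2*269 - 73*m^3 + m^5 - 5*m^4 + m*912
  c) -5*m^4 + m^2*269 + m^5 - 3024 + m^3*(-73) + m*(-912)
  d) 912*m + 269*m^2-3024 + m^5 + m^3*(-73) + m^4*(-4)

Expanding (m+4)*(-4+m)*(7+m)*(m - 9)*(-3+m):
= -3024 + m^2*269 - 73*m^3 + m^5 - 5*m^4 + m*912
b) -3024 + m^2*269 - 73*m^3 + m^5 - 5*m^4 + m*912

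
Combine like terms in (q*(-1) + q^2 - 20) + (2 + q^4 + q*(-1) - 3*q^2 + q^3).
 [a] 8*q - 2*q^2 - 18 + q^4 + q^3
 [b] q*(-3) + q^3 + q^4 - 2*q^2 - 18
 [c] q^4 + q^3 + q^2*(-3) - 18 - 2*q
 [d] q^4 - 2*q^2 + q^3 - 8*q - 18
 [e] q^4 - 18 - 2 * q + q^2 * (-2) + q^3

Adding the polynomials and combining like terms:
(q*(-1) + q^2 - 20) + (2 + q^4 + q*(-1) - 3*q^2 + q^3)
= q^4 - 18 - 2 * q + q^2 * (-2) + q^3
e) q^4 - 18 - 2 * q + q^2 * (-2) + q^3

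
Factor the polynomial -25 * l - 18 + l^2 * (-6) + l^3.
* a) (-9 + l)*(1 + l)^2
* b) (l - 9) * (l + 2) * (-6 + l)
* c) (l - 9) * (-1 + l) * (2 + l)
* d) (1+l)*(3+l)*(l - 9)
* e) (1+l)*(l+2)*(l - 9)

We need to factor -25 * l - 18 + l^2 * (-6) + l^3.
The factored form is (1+l)*(l+2)*(l - 9).
e) (1+l)*(l+2)*(l - 9)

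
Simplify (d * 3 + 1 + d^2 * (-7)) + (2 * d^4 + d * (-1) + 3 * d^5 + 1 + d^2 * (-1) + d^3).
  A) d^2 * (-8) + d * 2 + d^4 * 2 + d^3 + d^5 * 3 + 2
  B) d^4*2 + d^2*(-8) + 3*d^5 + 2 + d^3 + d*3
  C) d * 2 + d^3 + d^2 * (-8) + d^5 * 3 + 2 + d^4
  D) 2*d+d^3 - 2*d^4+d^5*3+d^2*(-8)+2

Adding the polynomials and combining like terms:
(d*3 + 1 + d^2*(-7)) + (2*d^4 + d*(-1) + 3*d^5 + 1 + d^2*(-1) + d^3)
= d^2 * (-8) + d * 2 + d^4 * 2 + d^3 + d^5 * 3 + 2
A) d^2 * (-8) + d * 2 + d^4 * 2 + d^3 + d^5 * 3 + 2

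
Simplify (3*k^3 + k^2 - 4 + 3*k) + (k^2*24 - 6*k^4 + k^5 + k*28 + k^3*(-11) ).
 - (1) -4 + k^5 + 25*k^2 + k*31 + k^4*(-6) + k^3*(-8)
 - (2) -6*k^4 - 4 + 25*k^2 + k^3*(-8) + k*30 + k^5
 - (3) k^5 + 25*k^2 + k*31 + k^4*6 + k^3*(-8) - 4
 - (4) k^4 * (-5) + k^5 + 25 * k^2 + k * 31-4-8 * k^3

Adding the polynomials and combining like terms:
(3*k^3 + k^2 - 4 + 3*k) + (k^2*24 - 6*k^4 + k^5 + k*28 + k^3*(-11))
= -4 + k^5 + 25*k^2 + k*31 + k^4*(-6) + k^3*(-8)
1) -4 + k^5 + 25*k^2 + k*31 + k^4*(-6) + k^3*(-8)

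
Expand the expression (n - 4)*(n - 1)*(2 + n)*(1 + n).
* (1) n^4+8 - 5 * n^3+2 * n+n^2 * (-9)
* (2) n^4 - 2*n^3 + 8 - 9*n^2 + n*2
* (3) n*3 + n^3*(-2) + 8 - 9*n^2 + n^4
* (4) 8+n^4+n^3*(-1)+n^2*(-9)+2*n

Expanding (n - 4)*(n - 1)*(2 + n)*(1 + n):
= n^4 - 2*n^3 + 8 - 9*n^2 + n*2
2) n^4 - 2*n^3 + 8 - 9*n^2 + n*2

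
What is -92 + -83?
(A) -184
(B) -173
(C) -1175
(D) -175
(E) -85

-92 + -83 = -175
D) -175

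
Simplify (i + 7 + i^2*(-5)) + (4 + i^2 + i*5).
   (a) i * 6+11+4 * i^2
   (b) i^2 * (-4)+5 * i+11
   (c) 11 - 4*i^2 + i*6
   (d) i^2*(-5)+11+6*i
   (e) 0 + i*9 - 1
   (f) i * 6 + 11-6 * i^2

Adding the polynomials and combining like terms:
(i + 7 + i^2*(-5)) + (4 + i^2 + i*5)
= 11 - 4*i^2 + i*6
c) 11 - 4*i^2 + i*6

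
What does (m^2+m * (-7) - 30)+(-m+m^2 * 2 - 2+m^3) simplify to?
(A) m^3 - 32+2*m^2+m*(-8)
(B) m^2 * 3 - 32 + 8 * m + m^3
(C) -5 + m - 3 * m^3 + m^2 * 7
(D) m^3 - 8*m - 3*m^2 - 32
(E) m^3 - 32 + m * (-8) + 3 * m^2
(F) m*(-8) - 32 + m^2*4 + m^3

Adding the polynomials and combining like terms:
(m^2 + m*(-7) - 30) + (-m + m^2*2 - 2 + m^3)
= m^3 - 32 + m * (-8) + 3 * m^2
E) m^3 - 32 + m * (-8) + 3 * m^2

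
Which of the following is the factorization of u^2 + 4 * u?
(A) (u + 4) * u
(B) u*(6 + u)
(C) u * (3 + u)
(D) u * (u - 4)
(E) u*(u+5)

We need to factor u^2 + 4 * u.
The factored form is (u + 4) * u.
A) (u + 4) * u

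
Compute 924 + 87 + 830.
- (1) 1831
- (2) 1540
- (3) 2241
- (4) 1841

First: 924 + 87 = 1011
Then: 1011 + 830 = 1841
4) 1841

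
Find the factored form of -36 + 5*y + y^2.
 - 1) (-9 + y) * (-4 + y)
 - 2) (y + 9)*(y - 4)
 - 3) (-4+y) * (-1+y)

We need to factor -36 + 5*y + y^2.
The factored form is (y + 9)*(y - 4).
2) (y + 9)*(y - 4)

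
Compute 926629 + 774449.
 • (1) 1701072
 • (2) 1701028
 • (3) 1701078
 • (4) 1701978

926629 + 774449 = 1701078
3) 1701078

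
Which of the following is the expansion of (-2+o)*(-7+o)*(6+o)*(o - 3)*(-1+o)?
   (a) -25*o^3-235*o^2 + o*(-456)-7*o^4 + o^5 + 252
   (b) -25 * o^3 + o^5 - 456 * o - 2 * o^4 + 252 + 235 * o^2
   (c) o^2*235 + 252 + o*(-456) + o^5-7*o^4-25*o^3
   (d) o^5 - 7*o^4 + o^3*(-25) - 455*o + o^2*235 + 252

Expanding (-2+o)*(-7+o)*(6+o)*(o - 3)*(-1+o):
= o^2*235 + 252 + o*(-456) + o^5-7*o^4-25*o^3
c) o^2*235 + 252 + o*(-456) + o^5-7*o^4-25*o^3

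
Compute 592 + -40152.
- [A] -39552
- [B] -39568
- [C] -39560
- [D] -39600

592 + -40152 = -39560
C) -39560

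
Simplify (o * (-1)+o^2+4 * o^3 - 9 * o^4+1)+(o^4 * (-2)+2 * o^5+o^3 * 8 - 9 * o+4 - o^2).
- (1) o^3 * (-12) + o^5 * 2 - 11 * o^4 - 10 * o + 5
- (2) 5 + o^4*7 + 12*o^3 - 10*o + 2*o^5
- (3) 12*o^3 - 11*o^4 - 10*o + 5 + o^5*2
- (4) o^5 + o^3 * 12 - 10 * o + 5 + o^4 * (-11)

Adding the polynomials and combining like terms:
(o*(-1) + o^2 + 4*o^3 - 9*o^4 + 1) + (o^4*(-2) + 2*o^5 + o^3*8 - 9*o + 4 - o^2)
= 12*o^3 - 11*o^4 - 10*o + 5 + o^5*2
3) 12*o^3 - 11*o^4 - 10*o + 5 + o^5*2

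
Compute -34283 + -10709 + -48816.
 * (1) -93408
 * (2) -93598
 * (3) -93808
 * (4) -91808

First: -34283 + -10709 = -44992
Then: -44992 + -48816 = -93808
3) -93808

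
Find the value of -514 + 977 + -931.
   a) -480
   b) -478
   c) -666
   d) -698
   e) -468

First: -514 + 977 = 463
Then: 463 + -931 = -468
e) -468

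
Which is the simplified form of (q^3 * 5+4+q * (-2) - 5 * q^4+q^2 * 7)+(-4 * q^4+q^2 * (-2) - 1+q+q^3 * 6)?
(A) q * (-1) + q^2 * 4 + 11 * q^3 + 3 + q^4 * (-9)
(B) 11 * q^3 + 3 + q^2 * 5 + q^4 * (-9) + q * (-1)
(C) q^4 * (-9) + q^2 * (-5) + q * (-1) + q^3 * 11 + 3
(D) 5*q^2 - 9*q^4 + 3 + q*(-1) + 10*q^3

Adding the polynomials and combining like terms:
(q^3*5 + 4 + q*(-2) - 5*q^4 + q^2*7) + (-4*q^4 + q^2*(-2) - 1 + q + q^3*6)
= 11 * q^3 + 3 + q^2 * 5 + q^4 * (-9) + q * (-1)
B) 11 * q^3 + 3 + q^2 * 5 + q^4 * (-9) + q * (-1)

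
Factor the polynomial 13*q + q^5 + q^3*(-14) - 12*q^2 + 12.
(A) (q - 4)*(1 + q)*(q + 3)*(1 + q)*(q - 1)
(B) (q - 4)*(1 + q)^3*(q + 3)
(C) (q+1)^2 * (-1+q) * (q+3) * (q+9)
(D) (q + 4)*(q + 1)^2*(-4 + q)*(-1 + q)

We need to factor 13*q + q^5 + q^3*(-14) - 12*q^2 + 12.
The factored form is (q - 4)*(1 + q)*(q + 3)*(1 + q)*(q - 1).
A) (q - 4)*(1 + q)*(q + 3)*(1 + q)*(q - 1)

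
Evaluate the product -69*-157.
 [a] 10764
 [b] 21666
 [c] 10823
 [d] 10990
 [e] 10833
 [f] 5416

-69 * -157 = 10833
e) 10833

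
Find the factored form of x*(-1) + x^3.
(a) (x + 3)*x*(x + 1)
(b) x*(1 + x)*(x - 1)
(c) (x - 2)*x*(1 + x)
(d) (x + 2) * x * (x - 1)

We need to factor x*(-1) + x^3.
The factored form is x*(1 + x)*(x - 1).
b) x*(1 + x)*(x - 1)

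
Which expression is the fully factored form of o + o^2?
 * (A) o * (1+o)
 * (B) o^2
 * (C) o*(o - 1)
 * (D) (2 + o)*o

We need to factor o + o^2.
The factored form is o * (1+o).
A) o * (1+o)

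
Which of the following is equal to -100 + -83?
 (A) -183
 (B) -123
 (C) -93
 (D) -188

-100 + -83 = -183
A) -183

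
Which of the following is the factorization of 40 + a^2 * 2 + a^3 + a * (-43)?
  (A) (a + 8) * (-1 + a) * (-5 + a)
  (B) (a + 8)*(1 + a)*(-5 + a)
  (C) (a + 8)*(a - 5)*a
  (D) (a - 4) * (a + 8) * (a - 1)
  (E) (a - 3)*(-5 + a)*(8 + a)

We need to factor 40 + a^2 * 2 + a^3 + a * (-43).
The factored form is (a + 8) * (-1 + a) * (-5 + a).
A) (a + 8) * (-1 + a) * (-5 + a)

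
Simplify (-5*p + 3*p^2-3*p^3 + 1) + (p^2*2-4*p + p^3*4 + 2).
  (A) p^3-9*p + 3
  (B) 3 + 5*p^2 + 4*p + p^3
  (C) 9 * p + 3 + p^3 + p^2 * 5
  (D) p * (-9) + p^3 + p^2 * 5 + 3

Adding the polynomials and combining like terms:
(-5*p + 3*p^2 - 3*p^3 + 1) + (p^2*2 - 4*p + p^3*4 + 2)
= p * (-9) + p^3 + p^2 * 5 + 3
D) p * (-9) + p^3 + p^2 * 5 + 3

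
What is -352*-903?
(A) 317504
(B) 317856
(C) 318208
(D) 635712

-352 * -903 = 317856
B) 317856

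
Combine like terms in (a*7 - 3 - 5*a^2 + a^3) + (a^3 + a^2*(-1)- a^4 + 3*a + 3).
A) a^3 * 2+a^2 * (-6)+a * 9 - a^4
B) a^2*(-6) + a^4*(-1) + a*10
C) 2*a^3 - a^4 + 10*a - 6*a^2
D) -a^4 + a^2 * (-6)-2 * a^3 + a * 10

Adding the polynomials and combining like terms:
(a*7 - 3 - 5*a^2 + a^3) + (a^3 + a^2*(-1) - a^4 + 3*a + 3)
= 2*a^3 - a^4 + 10*a - 6*a^2
C) 2*a^3 - a^4 + 10*a - 6*a^2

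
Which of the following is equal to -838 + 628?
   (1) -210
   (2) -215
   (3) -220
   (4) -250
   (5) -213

-838 + 628 = -210
1) -210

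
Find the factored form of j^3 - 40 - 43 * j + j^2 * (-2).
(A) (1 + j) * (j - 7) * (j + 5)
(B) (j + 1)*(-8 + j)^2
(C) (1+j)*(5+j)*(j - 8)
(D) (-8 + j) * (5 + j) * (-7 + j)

We need to factor j^3 - 40 - 43 * j + j^2 * (-2).
The factored form is (1+j)*(5+j)*(j - 8).
C) (1+j)*(5+j)*(j - 8)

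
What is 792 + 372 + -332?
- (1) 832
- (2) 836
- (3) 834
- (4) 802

First: 792 + 372 = 1164
Then: 1164 + -332 = 832
1) 832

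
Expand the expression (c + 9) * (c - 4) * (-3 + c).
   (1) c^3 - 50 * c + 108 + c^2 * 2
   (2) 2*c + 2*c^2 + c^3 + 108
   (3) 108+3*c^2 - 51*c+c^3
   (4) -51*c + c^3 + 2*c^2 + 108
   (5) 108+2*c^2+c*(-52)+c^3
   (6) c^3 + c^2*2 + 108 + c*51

Expanding (c + 9) * (c - 4) * (-3 + c):
= -51*c + c^3 + 2*c^2 + 108
4) -51*c + c^3 + 2*c^2 + 108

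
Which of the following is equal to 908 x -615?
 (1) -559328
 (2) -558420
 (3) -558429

908 * -615 = -558420
2) -558420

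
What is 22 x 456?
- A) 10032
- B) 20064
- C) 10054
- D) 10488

22 * 456 = 10032
A) 10032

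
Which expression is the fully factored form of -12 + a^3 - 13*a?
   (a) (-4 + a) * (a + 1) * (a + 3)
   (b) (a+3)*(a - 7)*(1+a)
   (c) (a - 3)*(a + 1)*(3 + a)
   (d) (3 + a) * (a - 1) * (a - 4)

We need to factor -12 + a^3 - 13*a.
The factored form is (-4 + a) * (a + 1) * (a + 3).
a) (-4 + a) * (a + 1) * (a + 3)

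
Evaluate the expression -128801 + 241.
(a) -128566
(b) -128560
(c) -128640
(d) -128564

-128801 + 241 = -128560
b) -128560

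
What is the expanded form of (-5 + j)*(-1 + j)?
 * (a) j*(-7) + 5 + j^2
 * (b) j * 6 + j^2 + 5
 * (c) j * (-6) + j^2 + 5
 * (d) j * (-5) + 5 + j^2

Expanding (-5 + j)*(-1 + j):
= j * (-6) + j^2 + 5
c) j * (-6) + j^2 + 5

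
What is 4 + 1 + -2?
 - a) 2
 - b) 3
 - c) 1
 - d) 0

First: 4 + 1 = 5
Then: 5 + -2 = 3
b) 3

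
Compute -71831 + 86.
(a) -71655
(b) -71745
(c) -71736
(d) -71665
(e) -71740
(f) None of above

-71831 + 86 = -71745
b) -71745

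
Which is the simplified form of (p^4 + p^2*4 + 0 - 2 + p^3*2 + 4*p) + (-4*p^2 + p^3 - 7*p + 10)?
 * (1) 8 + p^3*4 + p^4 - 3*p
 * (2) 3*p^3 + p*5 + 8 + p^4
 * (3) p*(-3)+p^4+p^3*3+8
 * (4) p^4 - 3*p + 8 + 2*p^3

Adding the polynomials and combining like terms:
(p^4 + p^2*4 + 0 - 2 + p^3*2 + 4*p) + (-4*p^2 + p^3 - 7*p + 10)
= p*(-3)+p^4+p^3*3+8
3) p*(-3)+p^4+p^3*3+8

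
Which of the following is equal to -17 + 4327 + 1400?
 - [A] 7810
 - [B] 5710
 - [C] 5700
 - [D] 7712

First: -17 + 4327 = 4310
Then: 4310 + 1400 = 5710
B) 5710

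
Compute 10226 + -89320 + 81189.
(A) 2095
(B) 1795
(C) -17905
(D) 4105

First: 10226 + -89320 = -79094
Then: -79094 + 81189 = 2095
A) 2095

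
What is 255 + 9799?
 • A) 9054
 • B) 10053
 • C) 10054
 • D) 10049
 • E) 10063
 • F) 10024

255 + 9799 = 10054
C) 10054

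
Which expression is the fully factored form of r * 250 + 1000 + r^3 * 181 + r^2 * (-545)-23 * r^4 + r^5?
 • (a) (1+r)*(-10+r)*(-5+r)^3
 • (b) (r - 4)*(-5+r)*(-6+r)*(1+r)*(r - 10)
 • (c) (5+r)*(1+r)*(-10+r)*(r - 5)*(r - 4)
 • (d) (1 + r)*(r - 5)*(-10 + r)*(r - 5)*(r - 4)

We need to factor r * 250 + 1000 + r^3 * 181 + r^2 * (-545)-23 * r^4 + r^5.
The factored form is (1 + r)*(r - 5)*(-10 + r)*(r - 5)*(r - 4).
d) (1 + r)*(r - 5)*(-10 + r)*(r - 5)*(r - 4)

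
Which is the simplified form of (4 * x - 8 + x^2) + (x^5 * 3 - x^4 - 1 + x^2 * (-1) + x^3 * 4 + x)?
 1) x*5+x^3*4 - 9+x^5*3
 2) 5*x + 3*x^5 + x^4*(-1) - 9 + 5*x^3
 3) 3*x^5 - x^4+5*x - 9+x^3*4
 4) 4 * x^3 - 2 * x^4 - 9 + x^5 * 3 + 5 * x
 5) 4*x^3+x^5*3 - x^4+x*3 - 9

Adding the polynomials and combining like terms:
(4*x - 8 + x^2) + (x^5*3 - x^4 - 1 + x^2*(-1) + x^3*4 + x)
= 3*x^5 - x^4+5*x - 9+x^3*4
3) 3*x^5 - x^4+5*x - 9+x^3*4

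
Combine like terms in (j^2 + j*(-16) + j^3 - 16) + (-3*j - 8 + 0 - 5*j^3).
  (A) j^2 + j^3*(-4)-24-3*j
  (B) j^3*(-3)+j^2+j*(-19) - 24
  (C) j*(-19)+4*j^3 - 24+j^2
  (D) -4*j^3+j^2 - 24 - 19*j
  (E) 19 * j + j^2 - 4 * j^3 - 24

Adding the polynomials and combining like terms:
(j^2 + j*(-16) + j^3 - 16) + (-3*j - 8 + 0 - 5*j^3)
= -4*j^3+j^2 - 24 - 19*j
D) -4*j^3+j^2 - 24 - 19*j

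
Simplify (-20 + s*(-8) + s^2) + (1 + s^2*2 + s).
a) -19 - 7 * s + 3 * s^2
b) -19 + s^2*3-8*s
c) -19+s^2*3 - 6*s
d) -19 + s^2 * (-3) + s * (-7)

Adding the polynomials and combining like terms:
(-20 + s*(-8) + s^2) + (1 + s^2*2 + s)
= -19 - 7 * s + 3 * s^2
a) -19 - 7 * s + 3 * s^2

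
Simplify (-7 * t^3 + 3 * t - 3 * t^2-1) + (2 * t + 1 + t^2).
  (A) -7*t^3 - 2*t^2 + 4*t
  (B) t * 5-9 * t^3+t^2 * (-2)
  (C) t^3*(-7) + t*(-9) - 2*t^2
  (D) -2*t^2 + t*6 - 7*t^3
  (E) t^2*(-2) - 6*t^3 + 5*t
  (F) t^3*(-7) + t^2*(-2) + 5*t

Adding the polynomials and combining like terms:
(-7*t^3 + 3*t - 3*t^2 - 1) + (2*t + 1 + t^2)
= t^3*(-7) + t^2*(-2) + 5*t
F) t^3*(-7) + t^2*(-2) + 5*t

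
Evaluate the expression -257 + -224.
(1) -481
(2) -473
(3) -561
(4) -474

-257 + -224 = -481
1) -481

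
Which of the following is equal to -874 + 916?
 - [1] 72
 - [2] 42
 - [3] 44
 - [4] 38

-874 + 916 = 42
2) 42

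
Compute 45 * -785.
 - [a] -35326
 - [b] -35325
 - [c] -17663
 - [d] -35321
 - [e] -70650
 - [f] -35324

45 * -785 = -35325
b) -35325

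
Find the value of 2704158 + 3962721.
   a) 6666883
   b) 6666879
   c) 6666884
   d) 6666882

2704158 + 3962721 = 6666879
b) 6666879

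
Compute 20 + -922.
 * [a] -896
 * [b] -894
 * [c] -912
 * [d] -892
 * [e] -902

20 + -922 = -902
e) -902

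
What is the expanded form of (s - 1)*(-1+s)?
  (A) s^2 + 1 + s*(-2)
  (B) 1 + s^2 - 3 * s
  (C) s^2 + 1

Expanding (s - 1)*(-1+s):
= s^2 + 1 + s*(-2)
A) s^2 + 1 + s*(-2)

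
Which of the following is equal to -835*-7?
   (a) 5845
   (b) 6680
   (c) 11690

-835 * -7 = 5845
a) 5845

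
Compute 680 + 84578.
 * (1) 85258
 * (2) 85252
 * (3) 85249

680 + 84578 = 85258
1) 85258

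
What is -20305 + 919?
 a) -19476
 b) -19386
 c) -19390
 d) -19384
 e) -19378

-20305 + 919 = -19386
b) -19386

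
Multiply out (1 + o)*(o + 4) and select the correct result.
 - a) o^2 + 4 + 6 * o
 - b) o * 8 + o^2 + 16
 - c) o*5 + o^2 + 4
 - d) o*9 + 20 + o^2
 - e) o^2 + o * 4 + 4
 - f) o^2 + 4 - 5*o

Expanding (1 + o)*(o + 4):
= o*5 + o^2 + 4
c) o*5 + o^2 + 4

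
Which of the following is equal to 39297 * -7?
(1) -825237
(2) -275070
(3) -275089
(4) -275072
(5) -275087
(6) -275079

39297 * -7 = -275079
6) -275079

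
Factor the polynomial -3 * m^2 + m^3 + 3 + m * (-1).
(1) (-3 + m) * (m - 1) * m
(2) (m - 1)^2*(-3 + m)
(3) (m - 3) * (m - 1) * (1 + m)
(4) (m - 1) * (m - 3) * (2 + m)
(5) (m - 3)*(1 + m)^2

We need to factor -3 * m^2 + m^3 + 3 + m * (-1).
The factored form is (m - 3) * (m - 1) * (1 + m).
3) (m - 3) * (m - 1) * (1 + m)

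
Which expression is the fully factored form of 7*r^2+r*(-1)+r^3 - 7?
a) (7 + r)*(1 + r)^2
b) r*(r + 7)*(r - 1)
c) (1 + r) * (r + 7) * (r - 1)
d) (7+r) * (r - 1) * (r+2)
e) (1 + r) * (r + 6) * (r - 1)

We need to factor 7*r^2+r*(-1)+r^3 - 7.
The factored form is (1 + r) * (r + 7) * (r - 1).
c) (1 + r) * (r + 7) * (r - 1)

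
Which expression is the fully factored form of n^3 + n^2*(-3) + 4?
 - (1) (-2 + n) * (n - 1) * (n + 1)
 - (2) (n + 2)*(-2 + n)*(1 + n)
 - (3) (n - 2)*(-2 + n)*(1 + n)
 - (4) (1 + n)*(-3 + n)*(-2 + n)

We need to factor n^3 + n^2*(-3) + 4.
The factored form is (n - 2)*(-2 + n)*(1 + n).
3) (n - 2)*(-2 + n)*(1 + n)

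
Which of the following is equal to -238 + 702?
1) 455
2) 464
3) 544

-238 + 702 = 464
2) 464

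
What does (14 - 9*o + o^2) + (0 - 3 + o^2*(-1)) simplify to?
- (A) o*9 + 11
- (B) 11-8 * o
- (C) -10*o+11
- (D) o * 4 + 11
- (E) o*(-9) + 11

Adding the polynomials and combining like terms:
(14 - 9*o + o^2) + (0 - 3 + o^2*(-1))
= o*(-9) + 11
E) o*(-9) + 11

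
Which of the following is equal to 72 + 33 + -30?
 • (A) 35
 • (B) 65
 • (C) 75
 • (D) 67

First: 72 + 33 = 105
Then: 105 + -30 = 75
C) 75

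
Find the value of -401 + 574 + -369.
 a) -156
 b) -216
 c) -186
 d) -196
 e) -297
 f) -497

First: -401 + 574 = 173
Then: 173 + -369 = -196
d) -196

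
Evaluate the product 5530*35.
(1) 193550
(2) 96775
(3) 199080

5530 * 35 = 193550
1) 193550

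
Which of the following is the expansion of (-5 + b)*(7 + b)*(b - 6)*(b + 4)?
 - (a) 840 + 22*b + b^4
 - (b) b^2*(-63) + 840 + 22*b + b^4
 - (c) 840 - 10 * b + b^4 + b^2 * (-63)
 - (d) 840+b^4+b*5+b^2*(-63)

Expanding (-5 + b)*(7 + b)*(b - 6)*(b + 4):
= b^2*(-63) + 840 + 22*b + b^4
b) b^2*(-63) + 840 + 22*b + b^4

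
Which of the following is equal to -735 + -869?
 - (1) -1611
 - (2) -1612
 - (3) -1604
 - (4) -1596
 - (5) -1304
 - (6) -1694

-735 + -869 = -1604
3) -1604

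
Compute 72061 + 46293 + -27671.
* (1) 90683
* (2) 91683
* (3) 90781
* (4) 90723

First: 72061 + 46293 = 118354
Then: 118354 + -27671 = 90683
1) 90683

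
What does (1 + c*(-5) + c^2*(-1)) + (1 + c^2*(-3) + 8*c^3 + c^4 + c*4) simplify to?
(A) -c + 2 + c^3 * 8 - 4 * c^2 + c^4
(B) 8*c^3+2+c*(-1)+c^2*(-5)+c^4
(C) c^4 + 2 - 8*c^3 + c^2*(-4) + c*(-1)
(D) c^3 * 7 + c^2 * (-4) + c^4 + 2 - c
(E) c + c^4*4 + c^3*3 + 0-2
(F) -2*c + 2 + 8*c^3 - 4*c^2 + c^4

Adding the polynomials and combining like terms:
(1 + c*(-5) + c^2*(-1)) + (1 + c^2*(-3) + 8*c^3 + c^4 + c*4)
= -c + 2 + c^3 * 8 - 4 * c^2 + c^4
A) -c + 2 + c^3 * 8 - 4 * c^2 + c^4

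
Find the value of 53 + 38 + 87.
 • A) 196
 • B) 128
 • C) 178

First: 53 + 38 = 91
Then: 91 + 87 = 178
C) 178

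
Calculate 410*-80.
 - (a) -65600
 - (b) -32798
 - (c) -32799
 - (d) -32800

410 * -80 = -32800
d) -32800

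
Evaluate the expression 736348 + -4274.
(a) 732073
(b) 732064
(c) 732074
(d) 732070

736348 + -4274 = 732074
c) 732074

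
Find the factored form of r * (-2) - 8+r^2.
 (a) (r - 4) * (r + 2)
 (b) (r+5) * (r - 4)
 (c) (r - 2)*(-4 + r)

We need to factor r * (-2) - 8+r^2.
The factored form is (r - 4) * (r + 2).
a) (r - 4) * (r + 2)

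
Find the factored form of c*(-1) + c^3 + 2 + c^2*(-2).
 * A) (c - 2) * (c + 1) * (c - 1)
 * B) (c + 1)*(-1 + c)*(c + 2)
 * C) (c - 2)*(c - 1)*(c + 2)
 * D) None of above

We need to factor c*(-1) + c^3 + 2 + c^2*(-2).
The factored form is (c - 2) * (c + 1) * (c - 1).
A) (c - 2) * (c + 1) * (c - 1)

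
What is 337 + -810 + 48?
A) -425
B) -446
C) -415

First: 337 + -810 = -473
Then: -473 + 48 = -425
A) -425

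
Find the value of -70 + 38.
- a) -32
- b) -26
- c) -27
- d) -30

-70 + 38 = -32
a) -32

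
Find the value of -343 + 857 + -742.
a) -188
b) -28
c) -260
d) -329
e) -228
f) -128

First: -343 + 857 = 514
Then: 514 + -742 = -228
e) -228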